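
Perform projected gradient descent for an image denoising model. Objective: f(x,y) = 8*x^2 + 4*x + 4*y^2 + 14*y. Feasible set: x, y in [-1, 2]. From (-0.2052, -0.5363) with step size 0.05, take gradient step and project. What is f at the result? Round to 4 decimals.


Step 1: Compute gradient at (-0.2052, -0.5363).
grad_x = 2*8*-0.2052 + 4 = 0.7168
grad_y = 2*4*-0.5363 + 14 = 9.7096
Step 2: Gradient step.
x_raw = -0.2052 - 0.05*0.7168 = -0.241
y_raw = -0.5363 - 0.05*9.7096 = -1.0218
Step 3: Project onto [-1, 2].
x_proj = clip(-0.241) = -0.241
y_proj = clip(-1.0218) = -1.0
Step 4: Evaluate f.
f(-0.241, -1.0) = -10.4994


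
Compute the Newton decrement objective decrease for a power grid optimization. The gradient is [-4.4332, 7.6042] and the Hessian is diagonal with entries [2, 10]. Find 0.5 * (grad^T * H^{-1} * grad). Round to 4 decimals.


Step 1: H is diagonal, so H^(-1) * g = [-2.2166, 0.7604].
Step 2: g^T H^(-1) g = sum_i g_i^2 / H_ii
  = (-4.4332)^2/2 + (7.6042)^2/10
  = 9.8266 + 5.7824 = 15.609
Step 3: Objective decrease = 0.5 * g^T H^(-1) g = 7.8045


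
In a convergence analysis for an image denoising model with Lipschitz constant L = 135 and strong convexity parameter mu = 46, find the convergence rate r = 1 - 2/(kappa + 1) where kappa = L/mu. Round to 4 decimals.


Step 1: Compute the condition number.
kappa = L/mu = 135/46 = 2.9348
Step 2: Compute the convergence rate.
r = 1 - 2/(kappa + 1) = 1 - 2*mu/(L + mu) = (L - mu)/(L + mu) = 89/181 = 0.4917


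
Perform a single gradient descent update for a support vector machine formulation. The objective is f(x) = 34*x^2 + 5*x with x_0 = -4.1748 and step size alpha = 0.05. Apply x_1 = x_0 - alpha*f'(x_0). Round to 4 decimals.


We compute the gradient at x_0 and apply the update.
f'(x) = 68*x + 5
f'(-4.1748) = 68*-4.1748 + 5 = -278.8864
x_1 = -4.1748 - 0.05*-278.8864 = 9.7695


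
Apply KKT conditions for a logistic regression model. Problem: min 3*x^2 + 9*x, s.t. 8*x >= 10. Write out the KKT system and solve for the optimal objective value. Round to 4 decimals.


Step 1: Try lambda = 0 (constraint inactive).
x_unc = -9/(2*3) = -1.5
Check: 8*-1.5 = -12.0 < 10 -- violated!
Step 2: Constraint must be active: 8*x = 10
x* = 10/8 = 1.25
lambda = (2*3*1.25 + 9)/8 = 2.0625
Step 3: Compute optimal value.
f(x*) = 3*1.25^2 + 9*1.25 = 15.9375


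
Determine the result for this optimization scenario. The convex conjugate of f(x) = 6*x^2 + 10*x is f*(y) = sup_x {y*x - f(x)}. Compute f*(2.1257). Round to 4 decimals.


f*(y) = sup_x {y*x - a*x^2 - b*x} = sup_x {(y-b)*x - a*x^2}
FOC: (y - b) - 2a*x = 0 => x* = (y - b)/(2a)
x* = (2.1257 - 10)/(2*6) = -0.6562
f*(2.1257) = (y-b)^2/(4a) = (2.1257 - 10)^2/(4*6)
= 62.0046/24 = 2.5835


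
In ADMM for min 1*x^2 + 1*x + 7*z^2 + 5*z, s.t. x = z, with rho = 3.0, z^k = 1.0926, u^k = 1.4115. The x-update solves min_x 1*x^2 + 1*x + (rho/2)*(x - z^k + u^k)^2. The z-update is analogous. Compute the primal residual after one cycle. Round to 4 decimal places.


ADMM iteration with rho = 3.0, z^k = 1.0926, u^k = 1.4115
Step 1: x-update.
Minimize 1*x^2 + 1*x + (3.0/2)*(x - 1.0926 + 1.4115)^2
FOC: (2*1 + 3.0)*x = -1 + 3.0*(1.0926 - 1.4115)
x^{k+1} = -0.3913
Step 2: z-update.
Minimize 7*z^2 + 5*z + (3.0/2)*(-0.3913 - z + 1.4115)^2
FOC: (2*7 + 3.0)*z = -5 + 3.0*(-0.3913 + 1.4115)
z^{k+1} = -0.1141
Step 3: u-update.
u^{k+1} = 1.4115 - 0.3913 + 0.1141 = 1.1342
Step 4: Primal residual = |-0.3913 + 0.1141| = 0.2773


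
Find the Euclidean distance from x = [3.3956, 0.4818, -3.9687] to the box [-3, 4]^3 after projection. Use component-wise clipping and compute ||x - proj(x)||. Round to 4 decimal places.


Project each component onto [-3, 4].
clip(3.3956) = 3.3956, clip(0.4818) = 0.4818, clip(-3.9687) = -3.0
Projection = [3.3956, 0.4818, -3.0]
Squared diffs: [0.0, 0.0, 0.9384]
Distance = sqrt(0.9384) = 0.9687


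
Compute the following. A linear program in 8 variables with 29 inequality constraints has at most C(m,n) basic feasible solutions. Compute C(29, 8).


Each vertex corresponds to some choice of n active constraints out of m, so the number of vertices is at most C(m, n) = m! / (n!(m-n)!).
m = 29, n = 8
Numerator: 29 * 28 * 27 * 26 * 25 * 24 * 23 * 22
Denominator: 8! = 40320
C(29, 8) = 4292145


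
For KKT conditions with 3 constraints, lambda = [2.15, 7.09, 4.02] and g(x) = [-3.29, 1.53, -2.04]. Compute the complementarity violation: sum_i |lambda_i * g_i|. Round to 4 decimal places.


KKT complementary slackness check:
lambda_1 * g_1 = 2.15 * -3.29 = -7.0735
lambda_2 * g_2 = 7.09 * 1.53 = 10.8477
lambda_3 * g_3 = 4.02 * -2.04 = -8.2008
Total violation = 7.0735 + 10.8477 + 8.2008 = 26.122


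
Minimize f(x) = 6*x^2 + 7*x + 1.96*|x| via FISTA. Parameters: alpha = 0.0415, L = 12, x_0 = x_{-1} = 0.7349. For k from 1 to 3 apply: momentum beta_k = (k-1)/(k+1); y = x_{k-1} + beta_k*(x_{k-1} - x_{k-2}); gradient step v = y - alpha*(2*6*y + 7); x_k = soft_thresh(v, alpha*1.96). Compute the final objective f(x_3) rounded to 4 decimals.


FISTA on f(x) = 6*x^2 + 7*x + 1.96*|x|
L = 12, alpha = 0.0415
Iteration 1: beta = 0.0, y = 0.7349 + 0.0*(0.7349 - 0.7349) = 0.7349
  grad(y) = 15.8188, v = y - alpha*grad = 0.0784
  prox(v) = soft_thresh(0.0784, 0.0813) = 0.0
Iteration 2: beta = 0.3333, y = 0.0 + 0.3333*(0.0 - 0.7349) = -0.245
  grad(y) = 4.0604, v = y - alpha*grad = -0.4135
  prox(v) = soft_thresh(-0.4135, 0.0813) = -0.3321
Iteration 3: beta = 0.5, y = -0.3321 + 0.5*(-0.3321 - 0.0) = -0.4982
  grad(y) = 1.0216, v = y - alpha*grad = -0.5406
  prox(v) = soft_thresh(-0.5406, 0.0813) = -0.4593
f(x_3) = 6*(-0.4593)^2 + 7*(-0.4593) + 1.96*|-0.4593| = -1.0492


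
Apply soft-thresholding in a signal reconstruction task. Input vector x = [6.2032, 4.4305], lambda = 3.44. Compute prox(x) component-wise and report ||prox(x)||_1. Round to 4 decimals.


Soft-thresholding with lambda = 3.44:
prox(6.2032) = sign(6.2032)*max(|6.2032| - 3.44, 0) = 2.7632
prox(4.4305) = sign(4.4305)*max(|4.4305| - 3.44, 0) = 0.9905
prox(x) = [2.7632, 0.9905]
||prox(x)||_1 = 2.7632 + 0.9905 = 3.7537


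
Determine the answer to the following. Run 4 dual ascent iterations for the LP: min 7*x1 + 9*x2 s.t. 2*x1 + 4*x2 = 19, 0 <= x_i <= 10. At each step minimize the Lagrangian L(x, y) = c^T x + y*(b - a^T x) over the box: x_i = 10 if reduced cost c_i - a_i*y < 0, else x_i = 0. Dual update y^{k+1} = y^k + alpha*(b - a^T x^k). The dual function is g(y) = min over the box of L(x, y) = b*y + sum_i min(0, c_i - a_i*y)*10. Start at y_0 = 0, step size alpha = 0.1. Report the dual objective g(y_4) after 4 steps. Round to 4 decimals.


Dual ascent for LP: min 7*x1 + 9*x2, 2*x1 + 4*x2 = 19, 0 <= x_i <= 10
Step 1: y^k = 0.0, reduced costs: (7.0, 9.0)
  x^k = (0.0, 0.0), subgradient = b - a^T x = 19.0
  y^{k+1} = 0.0 + 0.1*19.0 = 1.9
Step 2: y^k = 1.9, reduced costs: (3.2, 1.4)
  x^k = (0.0, 0.0), subgradient = b - a^T x = 19.0
  y^{k+1} = 1.9 + 0.1*19.0 = 3.8
Step 3: y^k = 3.8, reduced costs: (-0.6, -6.2)
  x^k = (10.0, 10.0), subgradient = b - a^T x = -41.0
  y^{k+1} = 3.8 + 0.1*-41.0 = -0.3
Step 4: y^k = -0.3, reduced costs: (7.6, 10.2)
  x^k = (0.0, 0.0), subgradient = b - a^T x = 19.0
  y^{k+1} = -0.3 + 0.1*19.0 = 1.6
Dual objective at y_4 = 1.6: reduced costs (3.8, 2.6), box minimizer x = (0.0, 0.0)
g(y_4) = b*y + (c1 - a1*y)*x1 + (c2 - a2*y)*x2 = 19*1.6 + 3.8*0.0 + 2.6*0.0 = 30.4 + 0.0 + 0.0 = 30.4


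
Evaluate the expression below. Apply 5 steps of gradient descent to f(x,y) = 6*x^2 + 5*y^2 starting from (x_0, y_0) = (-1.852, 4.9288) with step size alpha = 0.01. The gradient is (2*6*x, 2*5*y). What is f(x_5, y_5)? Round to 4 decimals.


Gradient descent on f(x,y) = 6*x^2 + 5*y^2.
Starting point: (-1.852, 4.9288), alpha = 0.01
Step 1: grad_x = 2*6*-1.852 = -22.224, grad_y = 2*5*4.9288 = 49.288
  x_1 = -1.852 - 0.01*-22.224 = -1.6298
  y_1 = 4.9288 - 0.01*49.288 = 4.4359
Step 2: grad_x = 2*6*-1.6298 = -19.5571, grad_y = 2*5*4.4359 = 44.3592
  x_2 = -1.6298 - 0.01*-19.5571 = -1.4342
  y_2 = 4.4359 - 0.01*44.3592 = 3.9923
Step 3: grad_x = 2*6*-1.4342 = -17.2103, grad_y = 2*5*3.9923 = 39.9233
  x_3 = -1.4342 - 0.01*-17.2103 = -1.2621
  y_3 = 3.9923 - 0.01*39.9233 = 3.5931
Step 4: grad_x = 2*6*-1.2621 = -15.145, grad_y = 2*5*3.5931 = 35.931
  x_4 = -1.2621 - 0.01*-15.145 = -1.1106
  y_4 = 3.5931 - 0.01*35.931 = 3.2338
Step 5: grad_x = 2*6*-1.1106 = -13.3276, grad_y = 2*5*3.2338 = 32.3379
  x_5 = -1.1106 - 0.01*-13.3276 = -0.9774
  y_5 = 3.2338 - 0.01*32.3379 = 2.9104
f(-0.9774, 2.9104) = 6*(-0.9774)^2 + 5*2.9104^2 = 48.0837


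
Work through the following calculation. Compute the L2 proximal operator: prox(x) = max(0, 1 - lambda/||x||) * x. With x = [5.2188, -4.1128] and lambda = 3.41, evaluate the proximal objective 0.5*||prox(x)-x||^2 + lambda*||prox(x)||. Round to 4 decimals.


Step 1: Compute ||x||.
||x|| = 6.6446
Step 2: Compute scaling factor.
scale = max(0, 1 - 3.41/6.6446) = 0.4868
Step 3: prox(x) = [2.5405, -2.0021]
||prox(x)|| = 3.2346
Step 4: Proximal objective.
0.5*||prox-x||^2 = 5.8141
lambda*||prox|| = 11.03
Total = 16.8441


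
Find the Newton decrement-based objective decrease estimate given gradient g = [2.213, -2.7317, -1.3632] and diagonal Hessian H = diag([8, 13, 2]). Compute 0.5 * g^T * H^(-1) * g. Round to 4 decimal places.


Step 1: H is diagonal, so H^(-1) * g = [0.2766, -0.2101, -0.6816].
Step 2: g^T H^(-1) g = sum_i g_i^2 / H_ii
  = (2.213)^2/8 + (-2.7317)^2/13 + (-1.3632)^2/2
  = 0.6122 + 0.574 + 0.9292 = 2.1153
Step 3: Objective decrease = 0.5 * g^T H^(-1) g = 1.0577


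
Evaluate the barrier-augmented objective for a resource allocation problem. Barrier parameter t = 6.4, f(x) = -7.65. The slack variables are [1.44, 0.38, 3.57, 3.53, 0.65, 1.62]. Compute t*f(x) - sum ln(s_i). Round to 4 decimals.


Step 1: Compute log-barrier.
ln values: [0.3646, -0.9676, 1.2726, 1.2613, -0.4308, 0.4824]
phi = -(0.3646 - 0.9676 + 1.2726 + 1.2613 - 0.4308 + 0.4824) = -1.9826
Step 2: Compute augmented objective.
t*f(x) = 6.4*-7.65 = -48.96
Total = -48.96 - 1.9826 = -50.9426


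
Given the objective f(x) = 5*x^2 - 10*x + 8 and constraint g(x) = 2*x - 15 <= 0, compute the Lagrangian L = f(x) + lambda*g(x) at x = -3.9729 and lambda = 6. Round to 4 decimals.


Step 1: Evaluate f(x).
f(-3.9729) = 5*(-3.9729)^2 - 10*(-3.9729) + 8 = 126.6487
Step 2: Evaluate g(x).
g(-3.9729) = 2*-3.9729 - 15 = -22.9458
Step 3: Compute Lagrangian.
L = 126.6487 + 6*-22.9458 = -11.0261


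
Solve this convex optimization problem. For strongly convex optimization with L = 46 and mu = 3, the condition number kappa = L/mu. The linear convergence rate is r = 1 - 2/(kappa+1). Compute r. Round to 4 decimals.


Step 1: Compute the condition number.
kappa = L/mu = 46/3 = 15.3333
Step 2: Compute the convergence rate.
r = 1 - 2/(kappa + 1) = 1 - 2*mu/(L + mu) = (L - mu)/(L + mu) = 43/49 = 0.8776


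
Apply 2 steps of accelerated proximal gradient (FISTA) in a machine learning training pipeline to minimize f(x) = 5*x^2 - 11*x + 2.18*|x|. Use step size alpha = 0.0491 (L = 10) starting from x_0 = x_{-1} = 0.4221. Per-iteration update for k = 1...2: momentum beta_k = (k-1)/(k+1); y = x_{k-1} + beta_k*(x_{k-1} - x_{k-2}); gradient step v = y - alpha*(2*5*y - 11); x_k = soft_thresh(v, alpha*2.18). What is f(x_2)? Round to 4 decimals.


FISTA on f(x) = 5*x^2 - 11*x + 2.18*|x|
L = 10, alpha = 0.0491
Iteration 1: beta = 0.0, y = 0.4221 + 0.0*(0.4221 - 0.4221) = 0.4221
  grad(y) = -6.779, v = y - alpha*grad = 0.7549
  prox(v) = soft_thresh(0.7549, 0.107) = 0.6479
Iteration 2: beta = 0.3333, y = 0.6479 + 0.3333*(0.6479 - 0.4221) = 0.7232
  grad(y) = -3.7682, v = y - alpha*grad = 0.9082
  prox(v) = soft_thresh(0.9082, 0.107) = 0.8012
f(x_2) = 5*0.8012^2 - 11*0.8012 + 2.18*|0.8012| = -3.8569


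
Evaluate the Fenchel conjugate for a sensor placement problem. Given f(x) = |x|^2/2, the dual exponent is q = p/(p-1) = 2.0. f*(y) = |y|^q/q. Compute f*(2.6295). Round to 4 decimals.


The conjugate exponent q satisfies 1/p + 1/q = 1.
p = 2, so q = 2/(2 - 1) = 2.0
|y|^q = 2.6295^2.0 = 6.9143
f*(2.6295) = 6.9143 / 2.0 = 3.4571


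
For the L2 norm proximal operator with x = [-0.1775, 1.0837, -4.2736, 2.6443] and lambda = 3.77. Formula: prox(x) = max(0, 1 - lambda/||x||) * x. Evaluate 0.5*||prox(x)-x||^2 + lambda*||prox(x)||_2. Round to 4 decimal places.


Step 1: Compute ||x||.
||x|| = 5.1441
Step 2: Compute scaling factor.
scale = max(0, 1 - 3.77/5.1441) = 0.2671
Step 3: prox(x) = [-0.0474, 0.2895, -1.1416, 0.7064]
||prox(x)|| = 1.3741
Step 4: Proximal objective.
0.5*||prox-x||^2 = 7.1065
lambda*||prox|| = 5.1804
Total = 12.2869


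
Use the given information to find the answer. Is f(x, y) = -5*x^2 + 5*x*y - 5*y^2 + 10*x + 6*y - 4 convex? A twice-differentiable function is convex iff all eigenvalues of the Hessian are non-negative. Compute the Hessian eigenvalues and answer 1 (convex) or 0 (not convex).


The Hessian of f(x,y) = -5*x^2 + 5*x*y - 5*y^2 + 10*x + 6*y - 4 is:
H = [[-10, 5], [5, -10]]
Trace = -10 - 10 = -20
Determinant = -10*-10 - (5)^2 = 75
Discriminant = (-20)^2 - 4*75 = 100.0
Eigenvalues: lambda_1 = -15.0, lambda_2 = -5.0
The function is not convex.

0


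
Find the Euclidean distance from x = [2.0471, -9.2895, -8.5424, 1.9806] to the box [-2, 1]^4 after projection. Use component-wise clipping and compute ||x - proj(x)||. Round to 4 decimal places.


Project each component onto [-2, 1].
clip(2.0471) = 1.0, clip(-9.2895) = -2.0, clip(-8.5424) = -2.0, clip(1.9806) = 1.0
Projection = [1.0, -2.0, -2.0, 1.0]
Squared diffs: [1.0964, 53.1368, 42.803, 0.9616]
Distance = sqrt(97.9978) = 9.8994


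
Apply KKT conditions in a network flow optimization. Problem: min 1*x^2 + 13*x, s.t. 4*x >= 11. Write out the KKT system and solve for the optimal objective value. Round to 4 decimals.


Step 1: Try lambda = 0 (constraint inactive).
x_unc = -13/(2*1) = -6.5
Check: 4*-6.5 = -26.0 < 11 -- violated!
Step 2: Constraint must be active: 4*x = 11
x* = 11/4 = 2.75
lambda = (2*1*2.75 + 13)/4 = 4.625
Step 3: Compute optimal value.
f(x*) = 1*2.75^2 + 13*2.75 = 43.3125


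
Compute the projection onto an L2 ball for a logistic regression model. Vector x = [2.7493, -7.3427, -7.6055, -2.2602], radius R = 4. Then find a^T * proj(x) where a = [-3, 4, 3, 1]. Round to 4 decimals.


Step 1: Compute ||x|| (intermediates to 6 decimals).
||x|| = sqrt(2.7493^2 + (-7.3427)^2 + (-7.6055)^2 + (-2.2602)^2) = 11.154642
Step 2: Project.
Since ||x|| > R, scale = R/||x|| = 4/11.154642 = 0.358595, proj(x) = scale * x
proj(x) = [0.985885, -2.633056, -2.727294, -0.810496]
Step 3: Dot product.
a^T * proj(x) = -3*0.985885 + 4*(-2.633056) + 3*(-2.727294) + 1*(-0.810496) = -22.4823


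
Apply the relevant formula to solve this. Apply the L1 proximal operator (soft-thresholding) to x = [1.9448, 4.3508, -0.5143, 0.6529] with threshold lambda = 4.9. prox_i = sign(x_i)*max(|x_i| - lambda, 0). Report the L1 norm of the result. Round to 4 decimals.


Soft-thresholding with lambda = 4.9:
prox(1.9448) = sign(1.9448)*max(|1.9448| - 4.9, 0) = 0.0
prox(4.3508) = sign(4.3508)*max(|4.3508| - 4.9, 0) = 0.0
prox(-0.5143) = sign(-0.5143)*max(|-0.5143| - 4.9, 0) = 0.0
prox(0.6529) = sign(0.6529)*max(|0.6529| - 4.9, 0) = 0.0
prox(x) = [0.0, 0.0, 0.0, 0.0]
||prox(x)||_1 = 0.0 + 0.0 + 0.0 + 0.0 = 0.0


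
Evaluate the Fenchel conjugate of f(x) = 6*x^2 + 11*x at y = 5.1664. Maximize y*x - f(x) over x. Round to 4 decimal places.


f*(y) = sup_x {y*x - a*x^2 - b*x} = sup_x {(y-b)*x - a*x^2}
FOC: (y - b) - 2a*x = 0 => x* = (y - b)/(2a)
x* = (5.1664 - 11)/(2*6) = -0.4861
f*(5.1664) = (y-b)^2/(4a) = (5.1664 - 11)^2/(4*6)
= 34.0309/24 = 1.418


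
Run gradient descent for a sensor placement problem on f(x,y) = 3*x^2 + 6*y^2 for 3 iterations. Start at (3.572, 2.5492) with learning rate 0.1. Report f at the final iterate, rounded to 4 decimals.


Gradient descent on f(x,y) = 3*x^2 + 6*y^2.
Starting point: (3.572, 2.5492), alpha = 0.1
Step 1: grad_x = 2*3*3.572 = 21.432, grad_y = 2*6*2.5492 = 30.5904
  x_1 = 3.572 - 0.1*21.432 = 1.4288
  y_1 = 2.5492 - 0.1*30.5904 = -0.5098
Step 2: grad_x = 2*3*1.4288 = 8.5728, grad_y = 2*6*-0.5098 = -6.1181
  x_2 = 1.4288 - 0.1*8.5728 = 0.5715
  y_2 = -0.5098 - 0.1*-6.1181 = 0.102
Step 3: grad_x = 2*3*0.5715 = 3.4291, grad_y = 2*6*0.102 = 1.2236
  x_3 = 0.5715 - 0.1*3.4291 = 0.2286
  y_3 = 0.102 - 0.1*1.2236 = -0.0204
f(0.2286, -0.0204) = 3*0.2286^2 + 6*(-0.0204)^2 = 0.1593


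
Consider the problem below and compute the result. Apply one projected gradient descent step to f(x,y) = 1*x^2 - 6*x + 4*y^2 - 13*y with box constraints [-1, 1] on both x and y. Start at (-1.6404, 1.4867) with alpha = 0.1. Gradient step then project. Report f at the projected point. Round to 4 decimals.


Step 1: Compute gradient at (-1.6404, 1.4867).
grad_x = 2*1*-1.6404 - 6 = -9.2808
grad_y = 2*4*1.4867 - 13 = -1.1064
Step 2: Gradient step.
x_raw = -1.6404 - 0.1*-9.2808 = -0.7123
y_raw = 1.4867 - 0.1*-1.1064 = 1.5973
Step 3: Project onto [-1, 1].
x_proj = clip(-0.7123) = -0.7123
y_proj = clip(1.5973) = 1.0
Step 4: Evaluate f.
f(-0.7123, 1.0) = -4.2187


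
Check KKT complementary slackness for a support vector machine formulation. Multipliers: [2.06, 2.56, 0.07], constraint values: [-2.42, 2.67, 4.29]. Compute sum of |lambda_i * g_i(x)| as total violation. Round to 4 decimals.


KKT complementary slackness check:
lambda_1 * g_1 = 2.06 * -2.42 = -4.9852
lambda_2 * g_2 = 2.56 * 2.67 = 6.8352
lambda_3 * g_3 = 0.07 * 4.29 = 0.3003
Total violation = 4.9852 + 6.8352 + 0.3003 = 12.1207


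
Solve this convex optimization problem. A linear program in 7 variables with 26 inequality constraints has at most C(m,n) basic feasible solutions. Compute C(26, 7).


Each vertex corresponds to some choice of n active constraints out of m, so the number of vertices is at most C(m, n) = m! / (n!(m-n)!).
m = 26, n = 7
Numerator: 26 * 25 * 24 * 23 * 22 * 21 * 20
Denominator: 7! = 5040
C(26, 7) = 657800


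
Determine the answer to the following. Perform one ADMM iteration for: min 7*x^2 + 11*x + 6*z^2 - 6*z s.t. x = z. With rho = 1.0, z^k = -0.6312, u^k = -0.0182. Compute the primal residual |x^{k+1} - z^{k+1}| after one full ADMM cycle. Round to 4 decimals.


ADMM iteration with rho = 1.0, z^k = -0.6312, u^k = -0.0182
Step 1: x-update.
Minimize 7*x^2 + 11*x + (1.0/2)*(x + 0.6312 - 0.0182)^2
FOC: (2*7 + 1.0)*x = -11 + 1.0*(-0.6312 + 0.0182)
x^{k+1} = -0.7742
Step 2: z-update.
Minimize 6*z^2 - 6*z + (1.0/2)*(-0.7742 - z - 0.0182)^2
FOC: (2*6 + 1.0)*z = 6 + 1.0*(-0.7742 - 0.0182)
z^{k+1} = 0.4006
Step 3: u-update.
u^{k+1} = -0.0182 - 0.7742 - 0.4006 = -1.193
Step 4: Primal residual = |-0.7742 - 0.4006| = 1.1748


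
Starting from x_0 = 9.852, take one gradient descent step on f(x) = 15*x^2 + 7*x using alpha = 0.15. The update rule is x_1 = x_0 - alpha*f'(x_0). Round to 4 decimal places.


We compute the gradient at x_0 and apply the update.
f'(x) = 30*x + 7
f'(9.852) = 30*9.852 + 7 = 302.56
x_1 = 9.852 - 0.15*302.56 = -35.532


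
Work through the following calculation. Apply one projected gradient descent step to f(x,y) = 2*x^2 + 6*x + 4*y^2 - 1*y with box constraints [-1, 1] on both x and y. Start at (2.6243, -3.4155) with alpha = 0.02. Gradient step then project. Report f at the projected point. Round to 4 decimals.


Step 1: Compute gradient at (2.6243, -3.4155).
grad_x = 2*2*2.6243 + 6 = 16.4972
grad_y = 2*4*-3.4155 - 1 = -28.324
Step 2: Gradient step.
x_raw = 2.6243 - 0.02*16.4972 = 2.2944
y_raw = -3.4155 - 0.02*-28.324 = -2.849
Step 3: Project onto [-1, 1].
x_proj = clip(2.2944) = 1.0
y_proj = clip(-2.849) = -1.0
Step 4: Evaluate f.
f(1.0, -1.0) = 13.0


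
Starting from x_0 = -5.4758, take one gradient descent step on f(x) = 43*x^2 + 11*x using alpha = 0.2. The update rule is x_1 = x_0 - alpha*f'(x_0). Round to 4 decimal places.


We compute the gradient at x_0 and apply the update.
f'(x) = 86*x + 11
f'(-5.4758) = 86*-5.4758 + 11 = -459.9188
x_1 = -5.4758 - 0.2*-459.9188 = 86.508


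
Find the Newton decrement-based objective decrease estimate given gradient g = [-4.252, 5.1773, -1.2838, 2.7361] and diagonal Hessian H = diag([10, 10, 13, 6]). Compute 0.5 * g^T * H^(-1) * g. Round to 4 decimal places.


Step 1: H is diagonal, so H^(-1) * g = [-0.4252, 0.5177, -0.0988, 0.456].
Step 2: g^T H^(-1) g = sum_i g_i^2 / H_ii
  = (-4.252)^2/10 + (5.1773)^2/10 + (-1.2838)^2/13 + (2.7361)^2/6
  = 1.808 + 2.6804 + 0.1268 + 1.2477 = 5.8629
Step 3: Objective decrease = 0.5 * g^T H^(-1) g = 2.9314


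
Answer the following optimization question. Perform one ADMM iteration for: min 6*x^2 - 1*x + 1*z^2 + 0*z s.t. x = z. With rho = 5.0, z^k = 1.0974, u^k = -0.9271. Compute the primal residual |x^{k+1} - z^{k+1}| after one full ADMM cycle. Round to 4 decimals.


ADMM iteration with rho = 5.0, z^k = 1.0974, u^k = -0.9271
Step 1: x-update.
Minimize 6*x^2 - 1*x + (5.0/2)*(x - 1.0974 - 0.9271)^2
FOC: (2*6 + 5.0)*x = 1 + 5.0*(1.0974 + 0.9271)
x^{k+1} = 0.6543
Step 2: z-update.
Minimize 1*z^2 + 0*z + (5.0/2)*(0.6543 - z - 0.9271)^2
FOC: (2*1 + 5.0)*z = 0 + 5.0*(0.6543 - 0.9271)
z^{k+1} = -0.1949
Step 3: u-update.
u^{k+1} = -0.9271 + 0.6543 + 0.1949 = -0.078
Step 4: Primal residual = |0.6543 + 0.1949| = 0.8491


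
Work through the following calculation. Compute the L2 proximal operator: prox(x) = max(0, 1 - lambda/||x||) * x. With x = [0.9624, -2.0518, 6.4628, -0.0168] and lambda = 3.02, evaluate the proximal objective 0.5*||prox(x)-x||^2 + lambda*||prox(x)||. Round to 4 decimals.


Step 1: Compute ||x||.
||x|| = 6.8487
Step 2: Compute scaling factor.
scale = max(0, 1 - 3.02/6.8487) = 0.559
Step 3: prox(x) = [0.538, -1.147, 3.613, -0.0094]
||prox(x)|| = 3.8287
Step 4: Proximal objective.
0.5*||prox-x||^2 = 4.5602
lambda*||prox|| = 11.5627
Total = 16.1228


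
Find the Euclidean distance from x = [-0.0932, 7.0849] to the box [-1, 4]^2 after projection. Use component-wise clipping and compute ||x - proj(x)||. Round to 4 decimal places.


Project each component onto [-1, 4].
clip(-0.0932) = -0.0932, clip(7.0849) = 4.0
Projection = [-0.0932, 4.0]
Squared diffs: [0.0, 9.5166]
Distance = sqrt(9.5166) = 3.0849


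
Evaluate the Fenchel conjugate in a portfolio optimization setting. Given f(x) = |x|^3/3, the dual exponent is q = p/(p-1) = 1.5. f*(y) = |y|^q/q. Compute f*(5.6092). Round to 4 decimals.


The conjugate exponent q satisfies 1/p + 1/q = 1.
p = 3, so q = 3/(3 - 1) = 1.5
|y|^q = 5.6092^1.5 = 13.2847
f*(5.6092) = 13.2847 / 1.5 = 8.8565


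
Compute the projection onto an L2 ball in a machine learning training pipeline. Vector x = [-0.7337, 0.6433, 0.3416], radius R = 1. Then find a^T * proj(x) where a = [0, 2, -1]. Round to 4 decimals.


Step 1: Compute ||x|| (intermediates to 6 decimals).
||x|| = sqrt((-0.7337)^2 + 0.6433^2 + 0.3416^2) = 1.033848
Step 2: Project.
Since ||x|| > R, scale = R/||x|| = 1/1.033848 = 0.96726, proj(x) = scale * x
proj(x) = [-0.709679, 0.622238, 0.330416]
Step 3: Dot product.
a^T * proj(x) = 0*(-0.709679) + 2*0.622238 - 1*0.330416 = 0.9141


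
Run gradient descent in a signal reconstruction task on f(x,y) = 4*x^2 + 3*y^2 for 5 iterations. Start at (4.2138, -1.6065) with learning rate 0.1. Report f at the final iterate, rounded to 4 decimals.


Gradient descent on f(x,y) = 4*x^2 + 3*y^2.
Starting point: (4.2138, -1.6065), alpha = 0.1
Step 1: grad_x = 2*4*4.2138 = 33.7104, grad_y = 2*3*-1.6065 = -9.639
  x_1 = 4.2138 - 0.1*33.7104 = 0.8428
  y_1 = -1.6065 - 0.1*-9.639 = -0.6426
Step 2: grad_x = 2*4*0.8428 = 6.7421, grad_y = 2*3*-0.6426 = -3.8556
  x_2 = 0.8428 - 0.1*6.7421 = 0.1686
  y_2 = -0.6426 - 0.1*-3.8556 = -0.257
Step 3: grad_x = 2*4*0.1686 = 1.3484, grad_y = 2*3*-0.257 = -1.5422
  x_3 = 0.1686 - 0.1*1.3484 = 0.0337
  y_3 = -0.257 - 0.1*-1.5422 = -0.1028
Step 4: grad_x = 2*4*0.0337 = 0.2697, grad_y = 2*3*-0.1028 = -0.6169
  x_4 = 0.0337 - 0.1*0.2697 = 0.0067
  y_4 = -0.1028 - 0.1*-0.6169 = -0.0411
Step 5: grad_x = 2*4*0.0067 = 0.0539, grad_y = 2*3*-0.0411 = -0.2468
  x_5 = 0.0067 - 0.1*0.0539 = 0.0013
  y_5 = -0.0411 - 0.1*-0.2468 = -0.0165
f(0.0013, -0.0165) = 4*0.0013^2 + 3*(-0.0165)^2 = 0.0008


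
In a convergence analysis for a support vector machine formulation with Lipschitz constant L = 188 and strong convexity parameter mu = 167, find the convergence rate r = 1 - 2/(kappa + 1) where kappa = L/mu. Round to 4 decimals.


Step 1: Compute the condition number.
kappa = L/mu = 188/167 = 1.1257
Step 2: Compute the convergence rate.
r = 1 - 2/(kappa + 1) = 1 - 2*mu/(L + mu) = (L - mu)/(L + mu) = 21/355 = 0.0592


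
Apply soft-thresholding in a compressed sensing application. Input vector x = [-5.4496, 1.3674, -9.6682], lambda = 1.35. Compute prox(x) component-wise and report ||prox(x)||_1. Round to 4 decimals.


Soft-thresholding with lambda = 1.35:
prox(-5.4496) = sign(-5.4496)*max(|-5.4496| - 1.35, 0) = -4.0996
prox(1.3674) = sign(1.3674)*max(|1.3674| - 1.35, 0) = 0.0174
prox(-9.6682) = sign(-9.6682)*max(|-9.6682| - 1.35, 0) = -8.3182
prox(x) = [-4.0996, 0.0174, -8.3182]
||prox(x)||_1 = 4.0996 + 0.0174 + 8.3182 = 12.4352


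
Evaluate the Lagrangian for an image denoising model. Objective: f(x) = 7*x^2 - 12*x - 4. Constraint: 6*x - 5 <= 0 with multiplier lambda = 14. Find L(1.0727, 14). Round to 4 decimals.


Step 1: Evaluate f(x).
f(1.0727) = 7*1.0727^2 - 12*1.0727 - 4 = -8.8176
Step 2: Evaluate g(x).
g(1.0727) = 6*1.0727 - 5 = 1.4362
Step 3: Compute Lagrangian.
L = -8.8176 + 14*1.4362 = 11.2892


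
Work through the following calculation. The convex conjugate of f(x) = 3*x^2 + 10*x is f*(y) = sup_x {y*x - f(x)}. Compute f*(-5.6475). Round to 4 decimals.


f*(y) = sup_x {y*x - a*x^2 - b*x} = sup_x {(y-b)*x - a*x^2}
FOC: (y - b) - 2a*x = 0 => x* = (y - b)/(2a)
x* = (-5.6475 - 10)/(2*3) = -2.6079
f*(-5.6475) = (y-b)^2/(4a) = (-5.6475 - 10)^2/(4*3)
= 244.8443/12 = 20.4037


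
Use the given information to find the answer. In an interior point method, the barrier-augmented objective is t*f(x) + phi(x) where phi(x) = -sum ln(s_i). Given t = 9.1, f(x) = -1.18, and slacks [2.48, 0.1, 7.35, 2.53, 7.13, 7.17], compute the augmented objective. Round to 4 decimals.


Step 1: Compute log-barrier.
ln values: [0.9083, -2.3026, 1.9947, 0.9282, 1.9643, 1.9699]
phi = -(0.9083 - 2.3026 + 1.9947 + 0.9282 + 1.9643 + 1.9699) = -5.4628
Step 2: Compute augmented objective.
t*f(x) = 9.1*-1.18 = -10.738
Total = -10.738 - 5.4628 = -16.2008


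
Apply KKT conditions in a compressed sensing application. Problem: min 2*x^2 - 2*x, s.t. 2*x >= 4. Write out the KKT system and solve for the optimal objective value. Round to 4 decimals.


Step 1: Try lambda = 0 (constraint inactive).
x_unc = 2/(2*2) = 0.5
Check: 2*0.5 = 1.0 < 4 -- violated!
Step 2: Constraint must be active: 2*x = 4
x* = 4/2 = 2.0
lambda = (2*2*2.0 - 2)/2 = 3.0
Step 3: Compute optimal value.
f(x*) = 2*2.0^2 - 2*2.0 = 4.0


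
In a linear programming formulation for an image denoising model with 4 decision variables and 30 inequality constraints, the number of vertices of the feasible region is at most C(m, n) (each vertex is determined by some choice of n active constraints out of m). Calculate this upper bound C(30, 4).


Each vertex corresponds to some choice of n active constraints out of m, so the number of vertices is at most C(m, n) = m! / (n!(m-n)!).
m = 30, n = 4
Numerator: 30 * 29 * 28 * 27
Denominator: 4! = 24
C(30, 4) = 27405


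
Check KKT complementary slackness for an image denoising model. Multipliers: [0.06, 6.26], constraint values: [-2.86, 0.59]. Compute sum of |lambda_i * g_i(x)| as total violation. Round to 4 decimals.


KKT complementary slackness check:
lambda_1 * g_1 = 0.06 * -2.86 = -0.1716
lambda_2 * g_2 = 6.26 * 0.59 = 3.6934
Total violation = 0.1716 + 3.6934 = 3.865


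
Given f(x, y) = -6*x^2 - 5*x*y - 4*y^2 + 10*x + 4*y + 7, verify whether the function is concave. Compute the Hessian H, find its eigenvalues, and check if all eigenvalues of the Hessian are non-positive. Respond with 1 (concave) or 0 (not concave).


The Hessian of f(x,y) = -6*x^2 - 5*x*y - 4*y^2 + 10*x + 4*y + 7 is:
H = [[-12, -5], [-5, -8]]
Trace = -12 - 8 = -20
Determinant = -12*-8 - (-5)^2 = 71
Discriminant = (-20)^2 - 4*71 = 116.0
Eigenvalues: lambda_1 = -15.3852, lambda_2 = -4.6148
The function is concave.

1


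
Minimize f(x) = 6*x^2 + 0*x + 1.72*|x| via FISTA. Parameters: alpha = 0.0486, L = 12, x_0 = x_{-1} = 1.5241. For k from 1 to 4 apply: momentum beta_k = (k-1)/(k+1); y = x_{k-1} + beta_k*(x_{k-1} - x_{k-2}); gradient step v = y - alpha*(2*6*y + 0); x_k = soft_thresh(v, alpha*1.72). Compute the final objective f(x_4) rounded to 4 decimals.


FISTA on f(x) = 6*x^2 + 0*x + 1.72*|x|
L = 12, alpha = 0.0486
Iteration 1: beta = 0.0, y = 1.5241 + 0.0*(1.5241 - 1.5241) = 1.5241
  grad(y) = 18.2892, v = y - alpha*grad = 0.6352
  prox(v) = soft_thresh(0.6352, 0.0836) = 0.5517
Iteration 2: beta = 0.3333, y = 0.5517 + 0.3333*(0.5517 - 1.5241) = 0.2275
  grad(y) = 2.73, v = y - alpha*grad = 0.0948
  prox(v) = soft_thresh(0.0948, 0.0836) = 0.0112
Iteration 3: beta = 0.5, y = 0.0112 + 0.5*(0.0112 - 0.5517) = -0.259
  grad(y) = -3.1077, v = y - alpha*grad = -0.1079
  prox(v) = soft_thresh(-0.1079, 0.0836) = -0.0244
Iteration 4: beta = 0.6, y = -0.0244 + 0.6*(-0.0244 - 0.0112) = -0.0457
  grad(y) = -0.5484, v = y - alpha*grad = -0.019
  prox(v) = soft_thresh(-0.019, 0.0836) = 0.0
f(x_4) = 6*0.0^2 + 0*0.0 + 1.72*|0.0| = 0.0


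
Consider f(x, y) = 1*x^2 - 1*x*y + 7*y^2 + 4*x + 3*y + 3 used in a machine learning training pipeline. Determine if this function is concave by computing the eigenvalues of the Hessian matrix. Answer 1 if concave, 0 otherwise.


The Hessian of f(x,y) = 1*x^2 - 1*x*y + 7*y^2 + 4*x + 3*y + 3 is:
H = [[2, -1], [-1, 14]]
Trace = 2 + 14 = 16
Determinant = 2*14 - (-1)^2 = 27
Discriminant = (16)^2 - 4*27 = 148.0
Eigenvalues: lambda_1 = 1.9172, lambda_2 = 14.0828
The function is not concave.

0


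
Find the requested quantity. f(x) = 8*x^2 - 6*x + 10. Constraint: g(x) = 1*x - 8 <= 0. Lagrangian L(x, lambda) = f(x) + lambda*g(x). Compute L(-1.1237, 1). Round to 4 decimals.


Step 1: Evaluate f(x).
f(-1.1237) = 8*(-1.1237)^2 - 6*(-1.1237) + 10 = 26.8438
Step 2: Evaluate g(x).
g(-1.1237) = 1*-1.1237 - 8 = -9.1237
Step 3: Compute Lagrangian.
L = 26.8438 + 1*-9.1237 = 17.7201


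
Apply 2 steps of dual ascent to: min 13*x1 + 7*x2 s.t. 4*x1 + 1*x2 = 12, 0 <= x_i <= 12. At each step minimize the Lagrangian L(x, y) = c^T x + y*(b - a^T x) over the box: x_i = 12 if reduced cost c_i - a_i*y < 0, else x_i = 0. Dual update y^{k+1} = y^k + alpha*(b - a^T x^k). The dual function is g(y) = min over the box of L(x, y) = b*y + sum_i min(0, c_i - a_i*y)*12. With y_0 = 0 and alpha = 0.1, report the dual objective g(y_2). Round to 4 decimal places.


Dual ascent for LP: min 13*x1 + 7*x2, 4*x1 + 1*x2 = 12, 0 <= x_i <= 12
Step 1: y^k = 0.0, reduced costs: (13.0, 7.0)
  x^k = (0.0, 0.0), subgradient = b - a^T x = 12.0
  y^{k+1} = 0.0 + 0.1*12.0 = 1.2
Step 2: y^k = 1.2, reduced costs: (8.2, 5.8)
  x^k = (0.0, 0.0), subgradient = b - a^T x = 12.0
  y^{k+1} = 1.2 + 0.1*12.0 = 2.4
Dual objective at y_2 = 2.4: reduced costs (3.4, 4.6), box minimizer x = (0.0, 0.0)
g(y_2) = b*y + (c1 - a1*y)*x1 + (c2 - a2*y)*x2 = 12*2.4 + 3.4*0.0 + 4.6*0.0 = 28.8 + 0.0 + 0.0 = 28.8


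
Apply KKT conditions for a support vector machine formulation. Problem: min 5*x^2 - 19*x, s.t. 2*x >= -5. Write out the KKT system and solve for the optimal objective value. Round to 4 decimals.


Step 1: Try lambda = 0 (constraint inactive).
Stationarity: 2*5*x - 19 = 0
x* = 19/(2*5) = 1.9
Check constraint: 2*1.9 = 3.8 >= -5 -- satisfied.
Step 2: Compute optimal value.
f(x*) = 5*1.9^2 - 19*1.9 = -18.05


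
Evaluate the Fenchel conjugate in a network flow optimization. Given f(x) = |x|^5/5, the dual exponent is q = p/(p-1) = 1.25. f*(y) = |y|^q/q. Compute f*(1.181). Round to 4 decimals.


The conjugate exponent q satisfies 1/p + 1/q = 1.
p = 5, so q = 5/(5 - 1) = 1.25
|y|^q = 1.181^1.25 = 1.2312
f*(1.181) = 1.2312 / 1.25 = 0.9849


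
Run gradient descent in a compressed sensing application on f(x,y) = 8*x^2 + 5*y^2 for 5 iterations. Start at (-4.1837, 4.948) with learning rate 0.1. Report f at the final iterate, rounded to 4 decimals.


Gradient descent on f(x,y) = 8*x^2 + 5*y^2.
Starting point: (-4.1837, 4.948), alpha = 0.1
Step 1: grad_x = 2*8*-4.1837 = -66.9392, grad_y = 2*5*4.948 = 49.48
  x_1 = -4.1837 - 0.1*-66.9392 = 2.5102
  y_1 = 4.948 - 0.1*49.48 = 0.0
Step 2: grad_x = 2*8*2.5102 = 40.1635, grad_y = 2*5*0.0 = 0.0
  x_2 = 2.5102 - 0.1*40.1635 = -1.5061
  y_2 = 0.0 - 0.1*0.0 = 0.0
Step 3: grad_x = 2*8*-1.5061 = -24.0981, grad_y = 2*5*0.0 = 0.0
  x_3 = -1.5061 - 0.1*-24.0981 = 0.9037
  y_3 = 0.0 - 0.1*0.0 = 0.0
Step 4: grad_x = 2*8*0.9037 = 14.4589, grad_y = 2*5*0.0 = 0.0
  x_4 = 0.9037 - 0.1*14.4589 = -0.5422
  y_4 = 0.0 - 0.1*0.0 = 0.0
Step 5: grad_x = 2*8*-0.5422 = -8.6753, grad_y = 2*5*0.0 = 0.0
  x_5 = -0.5422 - 0.1*-8.6753 = 0.3253
  y_5 = 0.0 - 0.1*0.0 = 0.0
f(0.3253, 0.0) = 8*0.3253^2 + 5*0.0^2 = 0.8467


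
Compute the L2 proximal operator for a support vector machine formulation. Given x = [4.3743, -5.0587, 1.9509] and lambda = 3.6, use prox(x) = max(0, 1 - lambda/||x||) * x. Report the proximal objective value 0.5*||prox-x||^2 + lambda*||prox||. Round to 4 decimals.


Step 1: Compute ||x||.
||x|| = 6.9664
Step 2: Compute scaling factor.
scale = max(0, 1 - 3.6/6.9664) = 0.4832
Step 3: prox(x) = [2.1138, -2.4445, 0.9427]
||prox(x)|| = 3.3664
Step 4: Proximal objective.
0.5*||prox-x||^2 = 6.48
lambda*||prox|| = 12.119
Total = 18.5991


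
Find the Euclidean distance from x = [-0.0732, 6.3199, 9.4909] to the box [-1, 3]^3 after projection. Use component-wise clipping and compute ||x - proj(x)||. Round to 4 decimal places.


Project each component onto [-1, 3].
clip(-0.0732) = -0.0732, clip(6.3199) = 3.0, clip(9.4909) = 3.0
Projection = [-0.0732, 3.0, 3.0]
Squared diffs: [0.0, 11.0217, 42.1318]
Distance = sqrt(53.1535) = 7.2906


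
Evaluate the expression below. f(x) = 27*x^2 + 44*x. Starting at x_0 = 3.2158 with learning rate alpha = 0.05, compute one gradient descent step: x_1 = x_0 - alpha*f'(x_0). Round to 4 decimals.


We compute the gradient at x_0 and apply the update.
f'(x) = 54*x + 44
f'(3.2158) = 54*3.2158 + 44 = 217.6532
x_1 = 3.2158 - 0.05*217.6532 = -7.6669


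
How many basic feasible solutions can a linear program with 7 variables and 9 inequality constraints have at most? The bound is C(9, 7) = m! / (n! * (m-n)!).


Each vertex corresponds to some choice of n active constraints out of m, so the number of vertices is at most C(m, n) = m! / (n!(m-n)!).
m = 9, n = 7
Numerator: 9 * 8 * 7 * 6 * 5 * 4 * 3
Denominator: 7! = 5040
C(9, 7) = 36


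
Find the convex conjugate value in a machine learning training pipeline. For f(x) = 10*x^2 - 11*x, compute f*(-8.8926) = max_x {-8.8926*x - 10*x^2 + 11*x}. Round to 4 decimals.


f*(y) = sup_x {y*x - a*x^2 - b*x} = sup_x {(y-b)*x - a*x^2}
FOC: (y - b) - 2a*x = 0 => x* = (y - b)/(2a)
x* = (-8.8926 + 11)/(2*10) = 0.1054
f*(-8.8926) = (y-b)^2/(4a) = (-8.8926 + 11)^2/(4*10)
= 4.4411/40 = 0.111


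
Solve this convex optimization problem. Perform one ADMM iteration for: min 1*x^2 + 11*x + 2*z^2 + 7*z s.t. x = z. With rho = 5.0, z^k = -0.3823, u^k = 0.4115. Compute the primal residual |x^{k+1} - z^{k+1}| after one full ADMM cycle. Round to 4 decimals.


ADMM iteration with rho = 5.0, z^k = -0.3823, u^k = 0.4115
Step 1: x-update.
Minimize 1*x^2 + 11*x + (5.0/2)*(x + 0.3823 + 0.4115)^2
FOC: (2*1 + 5.0)*x = -11 + 5.0*(-0.3823 - 0.4115)
x^{k+1} = -2.1384
Step 2: z-update.
Minimize 2*z^2 + 7*z + (5.0/2)*(-2.1384 - z + 0.4115)^2
FOC: (2*2 + 5.0)*z = -7 + 5.0*(-2.1384 + 0.4115)
z^{k+1} = -1.7372
Step 3: u-update.
u^{k+1} = 0.4115 - 2.1384 + 1.7372 = 0.0103
Step 4: Primal residual = |-2.1384 + 1.7372| = 0.4012


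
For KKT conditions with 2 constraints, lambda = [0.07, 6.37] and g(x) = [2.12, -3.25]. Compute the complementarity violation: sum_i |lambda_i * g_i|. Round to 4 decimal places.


KKT complementary slackness check:
lambda_1 * g_1 = 0.07 * 2.12 = 0.1484
lambda_2 * g_2 = 6.37 * -3.25 = -20.7025
Total violation = 0.1484 + 20.7025 = 20.8509


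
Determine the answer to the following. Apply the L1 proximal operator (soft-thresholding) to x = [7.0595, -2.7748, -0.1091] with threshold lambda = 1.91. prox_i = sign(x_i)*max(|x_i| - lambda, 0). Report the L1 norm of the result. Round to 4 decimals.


Soft-thresholding with lambda = 1.91:
prox(7.0595) = sign(7.0595)*max(|7.0595| - 1.91, 0) = 5.1495
prox(-2.7748) = sign(-2.7748)*max(|-2.7748| - 1.91, 0) = -0.8648
prox(-0.1091) = sign(-0.1091)*max(|-0.1091| - 1.91, 0) = 0.0
prox(x) = [5.1495, -0.8648, 0.0]
||prox(x)||_1 = 5.1495 + 0.8648 + 0.0 = 6.0143


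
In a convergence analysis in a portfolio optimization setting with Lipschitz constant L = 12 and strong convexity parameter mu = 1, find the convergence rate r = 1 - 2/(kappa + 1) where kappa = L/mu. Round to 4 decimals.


Step 1: Compute the condition number.
kappa = L/mu = 12/1 = 12.0
Step 2: Compute the convergence rate.
r = 1 - 2/(kappa + 1) = 1 - 2*mu/(L + mu) = (L - mu)/(L + mu) = 11/13 = 0.8462


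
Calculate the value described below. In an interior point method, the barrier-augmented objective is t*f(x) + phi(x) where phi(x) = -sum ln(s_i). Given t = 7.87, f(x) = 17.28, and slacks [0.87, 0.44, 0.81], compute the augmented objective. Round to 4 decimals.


Step 1: Compute log-barrier.
ln values: [-0.1393, -0.821, -0.2107]
phi = -(-0.1393 - 0.821 - 0.2107) = 1.171
Step 2: Compute augmented objective.
t*f(x) = 7.87*17.28 = 135.9936
Total = 135.9936 + 1.171 = 137.1646


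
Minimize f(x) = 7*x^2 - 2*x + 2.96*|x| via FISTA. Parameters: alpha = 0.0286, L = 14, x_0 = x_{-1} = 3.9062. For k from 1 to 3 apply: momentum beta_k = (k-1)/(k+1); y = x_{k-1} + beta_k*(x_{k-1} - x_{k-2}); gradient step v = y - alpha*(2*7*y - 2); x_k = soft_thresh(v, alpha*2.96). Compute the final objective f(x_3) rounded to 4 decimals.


FISTA on f(x) = 7*x^2 - 2*x + 2.96*|x|
L = 14, alpha = 0.0286
Iteration 1: beta = 0.0, y = 3.9062 + 0.0*(3.9062 - 3.9062) = 3.9062
  grad(y) = 52.6868, v = y - alpha*grad = 2.3994
  prox(v) = soft_thresh(2.3994, 0.0847) = 2.3147
Iteration 2: beta = 0.3333, y = 2.3147 + 0.3333*(2.3147 - 3.9062) = 1.7842
  grad(y) = 22.9788, v = y - alpha*grad = 1.127
  prox(v) = soft_thresh(1.127, 0.0847) = 1.0424
Iteration 3: beta = 0.5, y = 1.0424 + 0.5*(1.0424 - 2.3147) = 0.4062
  grad(y) = 3.6865, v = y - alpha*grad = 0.3007
  prox(v) = soft_thresh(0.3007, 0.0847) = 0.2161
f(x_3) = 7*0.2161^2 - 2*0.2161 + 2.96*|0.2161| = 0.5343


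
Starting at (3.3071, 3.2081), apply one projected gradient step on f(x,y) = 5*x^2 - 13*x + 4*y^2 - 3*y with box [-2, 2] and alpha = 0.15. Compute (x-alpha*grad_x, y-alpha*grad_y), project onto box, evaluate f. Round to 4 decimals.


Step 1: Compute gradient at (3.3071, 3.2081).
grad_x = 2*5*3.3071 - 13 = 20.071
grad_y = 2*4*3.2081 - 3 = 22.6648
Step 2: Gradient step.
x_raw = 3.3071 - 0.15*20.071 = 0.2965
y_raw = 3.2081 - 0.15*22.6648 = -0.1916
Step 3: Project onto [-2, 2].
x_proj = clip(0.2965) = 0.2965
y_proj = clip(-0.1916) = -0.1916
Step 4: Evaluate f.
f(0.2965, -0.1916) = -2.6927


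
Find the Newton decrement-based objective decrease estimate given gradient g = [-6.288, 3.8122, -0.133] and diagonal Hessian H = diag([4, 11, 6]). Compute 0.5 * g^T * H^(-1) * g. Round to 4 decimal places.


Step 1: H is diagonal, so H^(-1) * g = [-1.572, 0.3466, -0.0222].
Step 2: g^T H^(-1) g = sum_i g_i^2 / H_ii
  = (-6.288)^2/4 + (3.8122)^2/11 + (-0.133)^2/6
  = 9.8847 + 1.3212 + 0.0029 = 11.2089
Step 3: Objective decrease = 0.5 * g^T H^(-1) g = 5.6044


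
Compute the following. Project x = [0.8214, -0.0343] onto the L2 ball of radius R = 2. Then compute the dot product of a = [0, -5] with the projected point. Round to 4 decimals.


Step 1: Compute ||x|| (intermediates to 6 decimals).
||x|| = sqrt(0.8214^2 + (-0.0343)^2) = 0.822116
Step 2: Project.
Since ||x|| <= R, proj = x (no scaling needed).
proj(x) = [0.8214, -0.0343]
Step 3: Dot product.
a^T * proj(x) = 0*0.8214 - 5*(-0.0343) = 0.1715


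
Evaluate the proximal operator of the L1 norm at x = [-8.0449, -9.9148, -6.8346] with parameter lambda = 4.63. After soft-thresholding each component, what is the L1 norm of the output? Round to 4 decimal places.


Soft-thresholding with lambda = 4.63:
prox(-8.0449) = sign(-8.0449)*max(|-8.0449| - 4.63, 0) = -3.4149
prox(-9.9148) = sign(-9.9148)*max(|-9.9148| - 4.63, 0) = -5.2848
prox(-6.8346) = sign(-6.8346)*max(|-6.8346| - 4.63, 0) = -2.2046
prox(x) = [-3.4149, -5.2848, -2.2046]
||prox(x)||_1 = 3.4149 + 5.2848 + 2.2046 = 10.9043
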